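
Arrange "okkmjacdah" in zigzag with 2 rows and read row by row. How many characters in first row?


Zigzag "okkmjacdah" into 2 rows:
Placing characters:
  'o' => row 0
  'k' => row 1
  'k' => row 0
  'm' => row 1
  'j' => row 0
  'a' => row 1
  'c' => row 0
  'd' => row 1
  'a' => row 0
  'h' => row 1
Rows:
  Row 0: "okjca"
  Row 1: "kmadh"
First row length: 5

5


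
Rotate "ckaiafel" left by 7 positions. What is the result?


Input: "ckaiafel", rotate left by 7
First 7 characters: "ckaiafe"
Remaining characters: "l"
Concatenate remaining + first: "l" + "ckaiafe" = "lckaiafe"

lckaiafe


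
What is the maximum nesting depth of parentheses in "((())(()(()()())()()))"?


Input: "((())(()(()()())()()))"
Tracking depth:
  Position 0 '(': depth becomes 1
  Position 1 '(': depth becomes 2
  Position 2 '(': depth becomes 3
  Position 3 ')': depth becomes 2
  Position 4 ')': depth becomes 1
  Position 5 '(': depth becomes 2
  Position 6 '(': depth becomes 3
  Position 7 ')': depth becomes 2
  Position 8 '(': depth becomes 3
  Position 9 '(': depth becomes 4
  Position 10 ')': depth becomes 3
  Position 11 '(': depth becomes 4
  Position 12 ')': depth becomes 3
  Position 13 '(': depth becomes 4
  Position 14 ')': depth becomes 3
  Position 15 ')': depth becomes 2
  Position 16 '(': depth becomes 3
  Position 17 ')': depth becomes 2
  Position 18 '(': depth becomes 3
  Position 19 ')': depth becomes 2
  Position 20 ')': depth becomes 1
  Position 21 ')': depth becomes 0
Maximum depth reached: 4

4


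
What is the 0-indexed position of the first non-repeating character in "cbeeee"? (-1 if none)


Input: cbeeee
Character frequencies:
  'b': 1
  'c': 1
  'e': 4
Scanning left to right for freq == 1:
  Position 0 ('c'): unique! => answer = 0

0


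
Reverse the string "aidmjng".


Input: aidmjng
Reading characters right to left:
  Position 6: 'g'
  Position 5: 'n'
  Position 4: 'j'
  Position 3: 'm'
  Position 2: 'd'
  Position 1: 'i'
  Position 0: 'a'
Reversed: gnjmdia

gnjmdia


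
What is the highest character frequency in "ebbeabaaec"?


Input: ebbeabaaec
Character counts:
  'a': 3
  'b': 3
  'c': 1
  'e': 3
Maximum frequency: 3

3


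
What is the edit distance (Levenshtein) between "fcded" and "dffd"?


Computing edit distance: "fcded" -> "dffd"
DP table:
           d    f    f    d
      0    1    2    3    4
  f   1    1    1    2    3
  c   2    2    2    2    3
  d   3    2    3    3    2
  e   4    3    3    4    3
  d   5    4    4    4    4
Edit distance = dp[5][4] = 4

4


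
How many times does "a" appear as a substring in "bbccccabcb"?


Searching for "a" in "bbccccabcb"
Scanning each position:
  Position 0: "b" => no
  Position 1: "b" => no
  Position 2: "c" => no
  Position 3: "c" => no
  Position 4: "c" => no
  Position 5: "c" => no
  Position 6: "a" => MATCH
  Position 7: "b" => no
  Position 8: "c" => no
  Position 9: "b" => no
Total occurrences: 1

1


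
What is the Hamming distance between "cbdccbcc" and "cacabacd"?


Comparing "cbdccbcc" and "cacabacd" position by position:
  Position 0: 'c' vs 'c' => same
  Position 1: 'b' vs 'a' => differ
  Position 2: 'd' vs 'c' => differ
  Position 3: 'c' vs 'a' => differ
  Position 4: 'c' vs 'b' => differ
  Position 5: 'b' vs 'a' => differ
  Position 6: 'c' vs 'c' => same
  Position 7: 'c' vs 'd' => differ
Total differences (Hamming distance): 6

6


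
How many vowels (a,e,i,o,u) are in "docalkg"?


Input: docalkg
Checking each character:
  'd' at position 0: consonant
  'o' at position 1: vowel (running total: 1)
  'c' at position 2: consonant
  'a' at position 3: vowel (running total: 2)
  'l' at position 4: consonant
  'k' at position 5: consonant
  'g' at position 6: consonant
Total vowels: 2

2


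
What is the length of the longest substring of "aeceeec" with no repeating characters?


Input: "aeceeec"
Sliding window (track last position of each char):
  Position 0 ('a'): window [0,0] length 1 -- new best
  Position 1 ('e'): window [0,1] length 2 -- new best
  Position 2 ('c'): window [0,2] length 3 -- new best
  Position 3 ('e'): repeat (last at 1), move window start to 2
  Position 3 ('e'): window [2,3] length 2
  Position 4 ('e'): repeat (last at 3), move window start to 4
  Position 4 ('e'): window [4,4] length 1
  Position 5 ('e'): repeat (last at 4), move window start to 5
  Position 5 ('e'): window [5,5] length 1
  Position 6 ('c'): window [5,6] length 2
Longest substring with no repeats: "aec" with length 3

3


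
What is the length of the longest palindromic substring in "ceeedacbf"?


Input: "ceeedacbf"
Checking substrings for palindromes:
  [1:4] "eee" (len 3) => palindrome
  [1:3] "ee" (len 2) => palindrome
  [2:4] "ee" (len 2) => palindrome
Longest palindromic substring: "eee" with length 3

3


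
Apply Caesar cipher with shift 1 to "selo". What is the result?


Caesar cipher: shift "selo" by 1
  's' (pos 18) + 1 = pos 19 = 't'
  'e' (pos 4) + 1 = pos 5 = 'f'
  'l' (pos 11) + 1 = pos 12 = 'm'
  'o' (pos 14) + 1 = pos 15 = 'p'
Result: tfmp

tfmp


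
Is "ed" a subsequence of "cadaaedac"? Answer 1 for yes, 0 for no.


Check if "ed" is a subsequence of "cadaaedac"
Greedy scan:
  Position 0 ('c'): no match needed
  Position 1 ('a'): no match needed
  Position 2 ('d'): no match needed
  Position 3 ('a'): no match needed
  Position 4 ('a'): no match needed
  Position 5 ('e'): matches sub[0] = 'e'
  Position 6 ('d'): matches sub[1] = 'd'
  Position 7 ('a'): no match needed
  Position 8 ('c'): no match needed
All 2 characters matched => is a subsequence

1


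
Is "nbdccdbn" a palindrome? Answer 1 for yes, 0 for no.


Input: nbdccdbn
Reversed: nbdccdbn
  Compare pos 0 ('n') with pos 7 ('n'): match
  Compare pos 1 ('b') with pos 6 ('b'): match
  Compare pos 2 ('d') with pos 5 ('d'): match
  Compare pos 3 ('c') with pos 4 ('c'): match
Result: palindrome

1


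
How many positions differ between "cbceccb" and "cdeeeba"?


Comparing "cbceccb" and "cdeeeba" position by position:
  Position 0: 'c' vs 'c' => same
  Position 1: 'b' vs 'd' => DIFFER
  Position 2: 'c' vs 'e' => DIFFER
  Position 3: 'e' vs 'e' => same
  Position 4: 'c' vs 'e' => DIFFER
  Position 5: 'c' vs 'b' => DIFFER
  Position 6: 'b' vs 'a' => DIFFER
Positions that differ: 5

5


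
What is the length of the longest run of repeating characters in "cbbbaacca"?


Input: "cbbbaacca"
Scanning for longest run:
  Position 1 ('b'): new char, reset run to 1
  Position 2 ('b'): continues run of 'b', length=2
  Position 3 ('b'): continues run of 'b', length=3
  Position 4 ('a'): new char, reset run to 1
  Position 5 ('a'): continues run of 'a', length=2
  Position 6 ('c'): new char, reset run to 1
  Position 7 ('c'): continues run of 'c', length=2
  Position 8 ('a'): new char, reset run to 1
Longest run: 'b' with length 3

3


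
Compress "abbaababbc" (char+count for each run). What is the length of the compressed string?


Input: abbaababbc
Runs:
  'a' x 1 => "a1"
  'b' x 2 => "b2"
  'a' x 2 => "a2"
  'b' x 1 => "b1"
  'a' x 1 => "a1"
  'b' x 2 => "b2"
  'c' x 1 => "c1"
Compressed: "a1b2a2b1a1b2c1"
Compressed length: 14

14


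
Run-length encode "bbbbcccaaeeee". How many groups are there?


Input: bbbbcccaaeeee
Scanning for consecutive runs:
  Group 1: 'b' x 4 (positions 0-3)
  Group 2: 'c' x 3 (positions 4-6)
  Group 3: 'a' x 2 (positions 7-8)
  Group 4: 'e' x 4 (positions 9-12)
Total groups: 4

4


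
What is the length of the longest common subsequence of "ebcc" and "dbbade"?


LCS of "ebcc" and "dbbade"
DP table:
           d    b    b    a    d    e
      0    0    0    0    0    0    0
  e   0    0    0    0    0    0    1
  b   0    0    1    1    1    1    1
  c   0    0    1    1    1    1    1
  c   0    0    1    1    1    1    1
LCS length = dp[4][6] = 1

1


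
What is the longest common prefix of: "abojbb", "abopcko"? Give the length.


Words: abojbb, abopcko
  Position 0: all 'a' => match
  Position 1: all 'b' => match
  Position 2: all 'o' => match
  Position 3: ('j', 'p') => mismatch, stop
LCP = "abo" (length 3)

3


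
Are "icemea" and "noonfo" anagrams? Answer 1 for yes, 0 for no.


Strings: "icemea", "noonfo"
Sorted first:  aceeim
Sorted second: fnnooo
Differ at position 0: 'a' vs 'f' => not anagrams

0


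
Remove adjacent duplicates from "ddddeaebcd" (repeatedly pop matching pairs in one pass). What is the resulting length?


Input: ddddeaebcd
Stack-based adjacent duplicate removal:
  Read 'd': push. Stack: d
  Read 'd': matches stack top 'd' => pop. Stack: (empty)
  Read 'd': push. Stack: d
  Read 'd': matches stack top 'd' => pop. Stack: (empty)
  Read 'e': push. Stack: e
  Read 'a': push. Stack: ea
  Read 'e': push. Stack: eae
  Read 'b': push. Stack: eaeb
  Read 'c': push. Stack: eaebc
  Read 'd': push. Stack: eaebcd
Final stack: "eaebcd" (length 6)

6


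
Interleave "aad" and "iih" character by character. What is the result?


Interleaving "aad" and "iih":
  Position 0: 'a' from first, 'i' from second => "ai"
  Position 1: 'a' from first, 'i' from second => "ai"
  Position 2: 'd' from first, 'h' from second => "dh"
Result: aiaidh

aiaidh


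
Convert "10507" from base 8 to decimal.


Input: "10507" in base 8
Positional expansion:
  Digit '1' (value 1) x 8^4 = 4096
  Digit '0' (value 0) x 8^3 = 0
  Digit '5' (value 5) x 8^2 = 320
  Digit '0' (value 0) x 8^1 = 0
  Digit '7' (value 7) x 8^0 = 7
Sum = 4423

4423


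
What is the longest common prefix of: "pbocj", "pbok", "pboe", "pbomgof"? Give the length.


Words: pbocj, pbok, pboe, pbomgof
  Position 0: all 'p' => match
  Position 1: all 'b' => match
  Position 2: all 'o' => match
  Position 3: ('c', 'k', 'e', 'm') => mismatch, stop
LCP = "pbo" (length 3)

3


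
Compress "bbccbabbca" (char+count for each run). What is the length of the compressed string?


Input: bbccbabbca
Runs:
  'b' x 2 => "b2"
  'c' x 2 => "c2"
  'b' x 1 => "b1"
  'a' x 1 => "a1"
  'b' x 2 => "b2"
  'c' x 1 => "c1"
  'a' x 1 => "a1"
Compressed: "b2c2b1a1b2c1a1"
Compressed length: 14

14


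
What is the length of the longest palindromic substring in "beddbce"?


Input: "beddbce"
Checking substrings for palindromes:
  [2:4] "dd" (len 2) => palindrome
Longest palindromic substring: "dd" with length 2

2


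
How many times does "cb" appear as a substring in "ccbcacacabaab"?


Searching for "cb" in "ccbcacacabaab"
Scanning each position:
  Position 0: "cc" => no
  Position 1: "cb" => MATCH
  Position 2: "bc" => no
  Position 3: "ca" => no
  Position 4: "ac" => no
  Position 5: "ca" => no
  Position 6: "ac" => no
  Position 7: "ca" => no
  Position 8: "ab" => no
  Position 9: "ba" => no
  Position 10: "aa" => no
  Position 11: "ab" => no
Total occurrences: 1

1


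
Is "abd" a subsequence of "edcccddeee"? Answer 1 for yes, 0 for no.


Check if "abd" is a subsequence of "edcccddeee"
Greedy scan:
  Position 0 ('e'): no match needed
  Position 1 ('d'): no match needed
  Position 2 ('c'): no match needed
  Position 3 ('c'): no match needed
  Position 4 ('c'): no match needed
  Position 5 ('d'): no match needed
  Position 6 ('d'): no match needed
  Position 7 ('e'): no match needed
  Position 8 ('e'): no match needed
  Position 9 ('e'): no match needed
Only matched 0/3 characters => not a subsequence

0


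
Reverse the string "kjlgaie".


Input: kjlgaie
Reading characters right to left:
  Position 6: 'e'
  Position 5: 'i'
  Position 4: 'a'
  Position 3: 'g'
  Position 2: 'l'
  Position 1: 'j'
  Position 0: 'k'
Reversed: eiagljk

eiagljk


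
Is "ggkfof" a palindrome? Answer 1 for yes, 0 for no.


Input: ggkfof
Reversed: fofkgg
  Compare pos 0 ('g') with pos 5 ('f'): MISMATCH
  Compare pos 1 ('g') with pos 4 ('o'): MISMATCH
  Compare pos 2 ('k') with pos 3 ('f'): MISMATCH
Result: not a palindrome

0


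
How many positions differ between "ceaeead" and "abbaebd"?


Comparing "ceaeead" and "abbaebd" position by position:
  Position 0: 'c' vs 'a' => DIFFER
  Position 1: 'e' vs 'b' => DIFFER
  Position 2: 'a' vs 'b' => DIFFER
  Position 3: 'e' vs 'a' => DIFFER
  Position 4: 'e' vs 'e' => same
  Position 5: 'a' vs 'b' => DIFFER
  Position 6: 'd' vs 'd' => same
Positions that differ: 5

5


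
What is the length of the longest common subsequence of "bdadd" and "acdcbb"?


LCS of "bdadd" and "acdcbb"
DP table:
           a    c    d    c    b    b
      0    0    0    0    0    0    0
  b   0    0    0    0    0    1    1
  d   0    0    0    1    1    1    1
  a   0    1    1    1    1    1    1
  d   0    1    1    2    2    2    2
  d   0    1    1    2    2    2    2
LCS length = dp[5][6] = 2

2


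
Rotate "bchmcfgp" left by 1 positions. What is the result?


Input: "bchmcfgp", rotate left by 1
First 1 characters: "b"
Remaining characters: "chmcfgp"
Concatenate remaining + first: "chmcfgp" + "b" = "chmcfgpb"

chmcfgpb


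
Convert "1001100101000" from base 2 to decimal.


Input: "1001100101000" in base 2
Positional expansion:
  Digit '1' (value 1) x 2^12 = 4096
  Digit '0' (value 0) x 2^11 = 0
  Digit '0' (value 0) x 2^10 = 0
  Digit '1' (value 1) x 2^9 = 512
  Digit '1' (value 1) x 2^8 = 256
  Digit '0' (value 0) x 2^7 = 0
  Digit '0' (value 0) x 2^6 = 0
  Digit '1' (value 1) x 2^5 = 32
  Digit '0' (value 0) x 2^4 = 0
  Digit '1' (value 1) x 2^3 = 8
  Digit '0' (value 0) x 2^2 = 0
  Digit '0' (value 0) x 2^1 = 0
  Digit '0' (value 0) x 2^0 = 0
Sum = 4904

4904


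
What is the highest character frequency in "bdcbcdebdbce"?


Input: bdcbcdebdbce
Character counts:
  'b': 4
  'c': 3
  'd': 3
  'e': 2
Maximum frequency: 4

4


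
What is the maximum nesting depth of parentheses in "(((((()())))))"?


Input: "(((((()())))))"
Tracking depth:
  Position 0 '(': depth becomes 1
  Position 1 '(': depth becomes 2
  Position 2 '(': depth becomes 3
  Position 3 '(': depth becomes 4
  Position 4 '(': depth becomes 5
  Position 5 '(': depth becomes 6
  Position 6 ')': depth becomes 5
  Position 7 '(': depth becomes 6
  Position 8 ')': depth becomes 5
  Position 9 ')': depth becomes 4
  Position 10 ')': depth becomes 3
  Position 11 ')': depth becomes 2
  Position 12 ')': depth becomes 1
  Position 13 ')': depth becomes 0
Maximum depth reached: 6

6


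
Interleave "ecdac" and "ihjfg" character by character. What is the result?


Interleaving "ecdac" and "ihjfg":
  Position 0: 'e' from first, 'i' from second => "ei"
  Position 1: 'c' from first, 'h' from second => "ch"
  Position 2: 'd' from first, 'j' from second => "dj"
  Position 3: 'a' from first, 'f' from second => "af"
  Position 4: 'c' from first, 'g' from second => "cg"
Result: eichdjafcg

eichdjafcg


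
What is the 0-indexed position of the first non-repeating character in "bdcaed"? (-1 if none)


Input: bdcaed
Character frequencies:
  'a': 1
  'b': 1
  'c': 1
  'd': 2
  'e': 1
Scanning left to right for freq == 1:
  Position 0 ('b'): unique! => answer = 0

0


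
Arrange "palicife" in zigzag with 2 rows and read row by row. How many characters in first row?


Zigzag "palicife" into 2 rows:
Placing characters:
  'p' => row 0
  'a' => row 1
  'l' => row 0
  'i' => row 1
  'c' => row 0
  'i' => row 1
  'f' => row 0
  'e' => row 1
Rows:
  Row 0: "plcf"
  Row 1: "aiie"
First row length: 4

4


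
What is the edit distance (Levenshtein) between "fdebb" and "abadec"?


Computing edit distance: "fdebb" -> "abadec"
DP table:
           a    b    a    d    e    c
      0    1    2    3    4    5    6
  f   1    1    2    3    4    5    6
  d   2    2    2    3    3    4    5
  e   3    3    3    3    4    3    4
  b   4    4    3    4    4    4    4
  b   5    5    4    4    5    5    5
Edit distance = dp[5][6] = 5

5


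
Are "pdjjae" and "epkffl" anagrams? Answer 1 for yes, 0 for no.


Strings: "pdjjae", "epkffl"
Sorted first:  adejjp
Sorted second: effklp
Differ at position 0: 'a' vs 'e' => not anagrams

0


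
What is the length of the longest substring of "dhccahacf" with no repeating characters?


Input: "dhccahacf"
Sliding window (track last position of each char):
  Position 0 ('d'): window [0,0] length 1 -- new best
  Position 1 ('h'): window [0,1] length 2 -- new best
  Position 2 ('c'): window [0,2] length 3 -- new best
  Position 3 ('c'): repeat (last at 2), move window start to 3
  Position 3 ('c'): window [3,3] length 1
  Position 4 ('a'): window [3,4] length 2
  Position 5 ('h'): window [3,5] length 3
  Position 6 ('a'): repeat (last at 4), move window start to 5
  Position 6 ('a'): window [5,6] length 2
  Position 7 ('c'): window [5,7] length 3
  Position 8 ('f'): window [5,8] length 4 -- new best
Longest substring with no repeats: "hacf" with length 4

4


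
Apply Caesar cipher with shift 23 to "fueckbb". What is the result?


Caesar cipher: shift "fueckbb" by 23
  'f' (pos 5) + 23 = pos 2 = 'c'
  'u' (pos 20) + 23 = pos 17 = 'r'
  'e' (pos 4) + 23 = pos 1 = 'b'
  'c' (pos 2) + 23 = pos 25 = 'z'
  'k' (pos 10) + 23 = pos 7 = 'h'
  'b' (pos 1) + 23 = pos 24 = 'y'
  'b' (pos 1) + 23 = pos 24 = 'y'
Result: crbzhyy

crbzhyy


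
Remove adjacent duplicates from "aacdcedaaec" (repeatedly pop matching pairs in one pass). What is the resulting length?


Input: aacdcedaaec
Stack-based adjacent duplicate removal:
  Read 'a': push. Stack: a
  Read 'a': matches stack top 'a' => pop. Stack: (empty)
  Read 'c': push. Stack: c
  Read 'd': push. Stack: cd
  Read 'c': push. Stack: cdc
  Read 'e': push. Stack: cdce
  Read 'd': push. Stack: cdced
  Read 'a': push. Stack: cdceda
  Read 'a': matches stack top 'a' => pop. Stack: cdced
  Read 'e': push. Stack: cdcede
  Read 'c': push. Stack: cdcedec
Final stack: "cdcedec" (length 7)

7


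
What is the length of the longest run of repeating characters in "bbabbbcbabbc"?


Input: "bbabbbcbabbc"
Scanning for longest run:
  Position 1 ('b'): continues run of 'b', length=2
  Position 2 ('a'): new char, reset run to 1
  Position 3 ('b'): new char, reset run to 1
  Position 4 ('b'): continues run of 'b', length=2
  Position 5 ('b'): continues run of 'b', length=3
  Position 6 ('c'): new char, reset run to 1
  Position 7 ('b'): new char, reset run to 1
  Position 8 ('a'): new char, reset run to 1
  Position 9 ('b'): new char, reset run to 1
  Position 10 ('b'): continues run of 'b', length=2
  Position 11 ('c'): new char, reset run to 1
Longest run: 'b' with length 3

3


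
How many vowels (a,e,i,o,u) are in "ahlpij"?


Input: ahlpij
Checking each character:
  'a' at position 0: vowel (running total: 1)
  'h' at position 1: consonant
  'l' at position 2: consonant
  'p' at position 3: consonant
  'i' at position 4: vowel (running total: 2)
  'j' at position 5: consonant
Total vowels: 2

2


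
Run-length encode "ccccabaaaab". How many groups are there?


Input: ccccabaaaab
Scanning for consecutive runs:
  Group 1: 'c' x 4 (positions 0-3)
  Group 2: 'a' x 1 (positions 4-4)
  Group 3: 'b' x 1 (positions 5-5)
  Group 4: 'a' x 4 (positions 6-9)
  Group 5: 'b' x 1 (positions 10-10)
Total groups: 5

5


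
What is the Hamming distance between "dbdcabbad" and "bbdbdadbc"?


Comparing "dbdcabbad" and "bbdbdadbc" position by position:
  Position 0: 'd' vs 'b' => differ
  Position 1: 'b' vs 'b' => same
  Position 2: 'd' vs 'd' => same
  Position 3: 'c' vs 'b' => differ
  Position 4: 'a' vs 'd' => differ
  Position 5: 'b' vs 'a' => differ
  Position 6: 'b' vs 'd' => differ
  Position 7: 'a' vs 'b' => differ
  Position 8: 'd' vs 'c' => differ
Total differences (Hamming distance): 7

7


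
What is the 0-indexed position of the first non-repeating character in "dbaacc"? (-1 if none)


Input: dbaacc
Character frequencies:
  'a': 2
  'b': 1
  'c': 2
  'd': 1
Scanning left to right for freq == 1:
  Position 0 ('d'): unique! => answer = 0

0


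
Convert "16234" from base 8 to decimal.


Input: "16234" in base 8
Positional expansion:
  Digit '1' (value 1) x 8^4 = 4096
  Digit '6' (value 6) x 8^3 = 3072
  Digit '2' (value 2) x 8^2 = 128
  Digit '3' (value 3) x 8^1 = 24
  Digit '4' (value 4) x 8^0 = 4
Sum = 7324

7324


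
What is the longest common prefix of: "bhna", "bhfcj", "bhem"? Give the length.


Words: bhna, bhfcj, bhem
  Position 0: all 'b' => match
  Position 1: all 'h' => match
  Position 2: ('n', 'f', 'e') => mismatch, stop
LCP = "bh" (length 2)

2


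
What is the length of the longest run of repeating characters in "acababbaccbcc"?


Input: "acababbaccbcc"
Scanning for longest run:
  Position 1 ('c'): new char, reset run to 1
  Position 2 ('a'): new char, reset run to 1
  Position 3 ('b'): new char, reset run to 1
  Position 4 ('a'): new char, reset run to 1
  Position 5 ('b'): new char, reset run to 1
  Position 6 ('b'): continues run of 'b', length=2
  Position 7 ('a'): new char, reset run to 1
  Position 8 ('c'): new char, reset run to 1
  Position 9 ('c'): continues run of 'c', length=2
  Position 10 ('b'): new char, reset run to 1
  Position 11 ('c'): new char, reset run to 1
  Position 12 ('c'): continues run of 'c', length=2
Longest run: 'b' with length 2

2


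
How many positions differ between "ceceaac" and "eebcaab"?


Comparing "ceceaac" and "eebcaab" position by position:
  Position 0: 'c' vs 'e' => DIFFER
  Position 1: 'e' vs 'e' => same
  Position 2: 'c' vs 'b' => DIFFER
  Position 3: 'e' vs 'c' => DIFFER
  Position 4: 'a' vs 'a' => same
  Position 5: 'a' vs 'a' => same
  Position 6: 'c' vs 'b' => DIFFER
Positions that differ: 4

4


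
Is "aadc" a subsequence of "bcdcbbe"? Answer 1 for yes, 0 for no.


Check if "aadc" is a subsequence of "bcdcbbe"
Greedy scan:
  Position 0 ('b'): no match needed
  Position 1 ('c'): no match needed
  Position 2 ('d'): no match needed
  Position 3 ('c'): no match needed
  Position 4 ('b'): no match needed
  Position 5 ('b'): no match needed
  Position 6 ('e'): no match needed
Only matched 0/4 characters => not a subsequence

0


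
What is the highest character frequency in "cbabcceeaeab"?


Input: cbabcceeaeab
Character counts:
  'a': 3
  'b': 3
  'c': 3
  'e': 3
Maximum frequency: 3

3


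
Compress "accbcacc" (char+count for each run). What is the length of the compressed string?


Input: accbcacc
Runs:
  'a' x 1 => "a1"
  'c' x 2 => "c2"
  'b' x 1 => "b1"
  'c' x 1 => "c1"
  'a' x 1 => "a1"
  'c' x 2 => "c2"
Compressed: "a1c2b1c1a1c2"
Compressed length: 12

12


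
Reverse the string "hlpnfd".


Input: hlpnfd
Reading characters right to left:
  Position 5: 'd'
  Position 4: 'f'
  Position 3: 'n'
  Position 2: 'p'
  Position 1: 'l'
  Position 0: 'h'
Reversed: dfnplh

dfnplh


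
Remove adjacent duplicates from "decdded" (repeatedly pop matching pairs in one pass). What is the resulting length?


Input: decdded
Stack-based adjacent duplicate removal:
  Read 'd': push. Stack: d
  Read 'e': push. Stack: de
  Read 'c': push. Stack: dec
  Read 'd': push. Stack: decd
  Read 'd': matches stack top 'd' => pop. Stack: dec
  Read 'e': push. Stack: dece
  Read 'd': push. Stack: deced
Final stack: "deced" (length 5)

5


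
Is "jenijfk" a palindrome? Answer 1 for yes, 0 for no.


Input: jenijfk
Reversed: kfjinej
  Compare pos 0 ('j') with pos 6 ('k'): MISMATCH
  Compare pos 1 ('e') with pos 5 ('f'): MISMATCH
  Compare pos 2 ('n') with pos 4 ('j'): MISMATCH
Result: not a palindrome

0


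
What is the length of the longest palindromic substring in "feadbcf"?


Input: "feadbcf"
Checking substrings for palindromes:
  No multi-char palindromic substrings found
Longest palindromic substring: "f" with length 1

1


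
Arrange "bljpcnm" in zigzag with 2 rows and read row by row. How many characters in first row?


Zigzag "bljpcnm" into 2 rows:
Placing characters:
  'b' => row 0
  'l' => row 1
  'j' => row 0
  'p' => row 1
  'c' => row 0
  'n' => row 1
  'm' => row 0
Rows:
  Row 0: "bjcm"
  Row 1: "lpn"
First row length: 4

4


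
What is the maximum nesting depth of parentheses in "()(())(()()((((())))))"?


Input: "()(())(()()((((())))))"
Tracking depth:
  Position 0 '(': depth becomes 1
  Position 1 ')': depth becomes 0
  Position 2 '(': depth becomes 1
  Position 3 '(': depth becomes 2
  Position 4 ')': depth becomes 1
  Position 5 ')': depth becomes 0
  Position 6 '(': depth becomes 1
  Position 7 '(': depth becomes 2
  Position 8 ')': depth becomes 1
  Position 9 '(': depth becomes 2
  Position 10 ')': depth becomes 1
  Position 11 '(': depth becomes 2
  Position 12 '(': depth becomes 3
  Position 13 '(': depth becomes 4
  Position 14 '(': depth becomes 5
  Position 15 '(': depth becomes 6
  Position 16 ')': depth becomes 5
  Position 17 ')': depth becomes 4
  Position 18 ')': depth becomes 3
  Position 19 ')': depth becomes 2
  Position 20 ')': depth becomes 1
  Position 21 ')': depth becomes 0
Maximum depth reached: 6

6


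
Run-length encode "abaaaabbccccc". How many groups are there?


Input: abaaaabbccccc
Scanning for consecutive runs:
  Group 1: 'a' x 1 (positions 0-0)
  Group 2: 'b' x 1 (positions 1-1)
  Group 3: 'a' x 4 (positions 2-5)
  Group 4: 'b' x 2 (positions 6-7)
  Group 5: 'c' x 5 (positions 8-12)
Total groups: 5

5


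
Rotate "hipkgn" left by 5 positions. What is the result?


Input: "hipkgn", rotate left by 5
First 5 characters: "hipkg"
Remaining characters: "n"
Concatenate remaining + first: "n" + "hipkg" = "nhipkg"

nhipkg


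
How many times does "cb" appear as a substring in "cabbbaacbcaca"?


Searching for "cb" in "cabbbaacbcaca"
Scanning each position:
  Position 0: "ca" => no
  Position 1: "ab" => no
  Position 2: "bb" => no
  Position 3: "bb" => no
  Position 4: "ba" => no
  Position 5: "aa" => no
  Position 6: "ac" => no
  Position 7: "cb" => MATCH
  Position 8: "bc" => no
  Position 9: "ca" => no
  Position 10: "ac" => no
  Position 11: "ca" => no
Total occurrences: 1

1


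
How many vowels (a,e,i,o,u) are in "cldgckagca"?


Input: cldgckagca
Checking each character:
  'c' at position 0: consonant
  'l' at position 1: consonant
  'd' at position 2: consonant
  'g' at position 3: consonant
  'c' at position 4: consonant
  'k' at position 5: consonant
  'a' at position 6: vowel (running total: 1)
  'g' at position 7: consonant
  'c' at position 8: consonant
  'a' at position 9: vowel (running total: 2)
Total vowels: 2

2


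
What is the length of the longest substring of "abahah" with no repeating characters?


Input: "abahah"
Sliding window (track last position of each char):
  Position 0 ('a'): window [0,0] length 1 -- new best
  Position 1 ('b'): window [0,1] length 2 -- new best
  Position 2 ('a'): repeat (last at 0), move window start to 1
  Position 2 ('a'): window [1,2] length 2
  Position 3 ('h'): window [1,3] length 3 -- new best
  Position 4 ('a'): repeat (last at 2), move window start to 3
  Position 4 ('a'): window [3,4] length 2
  Position 5 ('h'): repeat (last at 3), move window start to 4
  Position 5 ('h'): window [4,5] length 2
Longest substring with no repeats: "bah" with length 3

3


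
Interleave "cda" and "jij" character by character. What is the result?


Interleaving "cda" and "jij":
  Position 0: 'c' from first, 'j' from second => "cj"
  Position 1: 'd' from first, 'i' from second => "di"
  Position 2: 'a' from first, 'j' from second => "aj"
Result: cjdiaj

cjdiaj


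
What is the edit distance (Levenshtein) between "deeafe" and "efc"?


Computing edit distance: "deeafe" -> "efc"
DP table:
           e    f    c
      0    1    2    3
  d   1    1    2    3
  e   2    1    2    3
  e   3    2    2    3
  a   4    3    3    3
  f   5    4    3    4
  e   6    5    4    4
Edit distance = dp[6][3] = 4

4


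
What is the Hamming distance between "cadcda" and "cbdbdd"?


Comparing "cadcda" and "cbdbdd" position by position:
  Position 0: 'c' vs 'c' => same
  Position 1: 'a' vs 'b' => differ
  Position 2: 'd' vs 'd' => same
  Position 3: 'c' vs 'b' => differ
  Position 4: 'd' vs 'd' => same
  Position 5: 'a' vs 'd' => differ
Total differences (Hamming distance): 3

3


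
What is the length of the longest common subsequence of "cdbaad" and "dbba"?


LCS of "cdbaad" and "dbba"
DP table:
           d    b    b    a
      0    0    0    0    0
  c   0    0    0    0    0
  d   0    1    1    1    1
  b   0    1    2    2    2
  a   0    1    2    2    3
  a   0    1    2    2    3
  d   0    1    2    2    3
LCS length = dp[6][4] = 3

3


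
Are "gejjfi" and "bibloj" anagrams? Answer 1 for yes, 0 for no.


Strings: "gejjfi", "bibloj"
Sorted first:  efgijj
Sorted second: bbijlo
Differ at position 0: 'e' vs 'b' => not anagrams

0


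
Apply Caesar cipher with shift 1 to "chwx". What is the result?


Caesar cipher: shift "chwx" by 1
  'c' (pos 2) + 1 = pos 3 = 'd'
  'h' (pos 7) + 1 = pos 8 = 'i'
  'w' (pos 22) + 1 = pos 23 = 'x'
  'x' (pos 23) + 1 = pos 24 = 'y'
Result: dixy

dixy


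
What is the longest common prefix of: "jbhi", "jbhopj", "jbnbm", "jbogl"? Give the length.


Words: jbhi, jbhopj, jbnbm, jbogl
  Position 0: all 'j' => match
  Position 1: all 'b' => match
  Position 2: ('h', 'h', 'n', 'o') => mismatch, stop
LCP = "jb" (length 2)

2


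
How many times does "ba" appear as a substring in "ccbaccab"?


Searching for "ba" in "ccbaccab"
Scanning each position:
  Position 0: "cc" => no
  Position 1: "cb" => no
  Position 2: "ba" => MATCH
  Position 3: "ac" => no
  Position 4: "cc" => no
  Position 5: "ca" => no
  Position 6: "ab" => no
Total occurrences: 1

1


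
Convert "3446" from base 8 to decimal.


Input: "3446" in base 8
Positional expansion:
  Digit '3' (value 3) x 8^3 = 1536
  Digit '4' (value 4) x 8^2 = 256
  Digit '4' (value 4) x 8^1 = 32
  Digit '6' (value 6) x 8^0 = 6
Sum = 1830

1830


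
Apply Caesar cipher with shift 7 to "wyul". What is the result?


Caesar cipher: shift "wyul" by 7
  'w' (pos 22) + 7 = pos 3 = 'd'
  'y' (pos 24) + 7 = pos 5 = 'f'
  'u' (pos 20) + 7 = pos 1 = 'b'
  'l' (pos 11) + 7 = pos 18 = 's'
Result: dfbs

dfbs


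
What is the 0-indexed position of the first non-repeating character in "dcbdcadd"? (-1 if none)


Input: dcbdcadd
Character frequencies:
  'a': 1
  'b': 1
  'c': 2
  'd': 4
Scanning left to right for freq == 1:
  Position 0 ('d'): freq=4, skip
  Position 1 ('c'): freq=2, skip
  Position 2 ('b'): unique! => answer = 2

2


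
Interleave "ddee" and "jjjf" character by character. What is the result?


Interleaving "ddee" and "jjjf":
  Position 0: 'd' from first, 'j' from second => "dj"
  Position 1: 'd' from first, 'j' from second => "dj"
  Position 2: 'e' from first, 'j' from second => "ej"
  Position 3: 'e' from first, 'f' from second => "ef"
Result: djdjejef

djdjejef


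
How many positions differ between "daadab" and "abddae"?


Comparing "daadab" and "abddae" position by position:
  Position 0: 'd' vs 'a' => DIFFER
  Position 1: 'a' vs 'b' => DIFFER
  Position 2: 'a' vs 'd' => DIFFER
  Position 3: 'd' vs 'd' => same
  Position 4: 'a' vs 'a' => same
  Position 5: 'b' vs 'e' => DIFFER
Positions that differ: 4

4


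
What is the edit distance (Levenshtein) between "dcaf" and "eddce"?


Computing edit distance: "dcaf" -> "eddce"
DP table:
           e    d    d    c    e
      0    1    2    3    4    5
  d   1    1    1    2    3    4
  c   2    2    2    2    2    3
  a   3    3    3    3    3    3
  f   4    4    4    4    4    4
Edit distance = dp[4][5] = 4

4


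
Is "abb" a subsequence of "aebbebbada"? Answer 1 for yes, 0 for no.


Check if "abb" is a subsequence of "aebbebbada"
Greedy scan:
  Position 0 ('a'): matches sub[0] = 'a'
  Position 1 ('e'): no match needed
  Position 2 ('b'): matches sub[1] = 'b'
  Position 3 ('b'): matches sub[2] = 'b'
  Position 4 ('e'): no match needed
  Position 5 ('b'): no match needed
  Position 6 ('b'): no match needed
  Position 7 ('a'): no match needed
  Position 8 ('d'): no match needed
  Position 9 ('a'): no match needed
All 3 characters matched => is a subsequence

1


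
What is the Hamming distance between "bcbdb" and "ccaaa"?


Comparing "bcbdb" and "ccaaa" position by position:
  Position 0: 'b' vs 'c' => differ
  Position 1: 'c' vs 'c' => same
  Position 2: 'b' vs 'a' => differ
  Position 3: 'd' vs 'a' => differ
  Position 4: 'b' vs 'a' => differ
Total differences (Hamming distance): 4

4


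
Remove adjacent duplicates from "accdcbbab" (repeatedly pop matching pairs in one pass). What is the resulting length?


Input: accdcbbab
Stack-based adjacent duplicate removal:
  Read 'a': push. Stack: a
  Read 'c': push. Stack: ac
  Read 'c': matches stack top 'c' => pop. Stack: a
  Read 'd': push. Stack: ad
  Read 'c': push. Stack: adc
  Read 'b': push. Stack: adcb
  Read 'b': matches stack top 'b' => pop. Stack: adc
  Read 'a': push. Stack: adca
  Read 'b': push. Stack: adcab
Final stack: "adcab" (length 5)

5


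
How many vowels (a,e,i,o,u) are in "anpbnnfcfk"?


Input: anpbnnfcfk
Checking each character:
  'a' at position 0: vowel (running total: 1)
  'n' at position 1: consonant
  'p' at position 2: consonant
  'b' at position 3: consonant
  'n' at position 4: consonant
  'n' at position 5: consonant
  'f' at position 6: consonant
  'c' at position 7: consonant
  'f' at position 8: consonant
  'k' at position 9: consonant
Total vowels: 1

1


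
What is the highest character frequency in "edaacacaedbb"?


Input: edaacacaedbb
Character counts:
  'a': 4
  'b': 2
  'c': 2
  'd': 2
  'e': 2
Maximum frequency: 4

4


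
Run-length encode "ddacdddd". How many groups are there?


Input: ddacdddd
Scanning for consecutive runs:
  Group 1: 'd' x 2 (positions 0-1)
  Group 2: 'a' x 1 (positions 2-2)
  Group 3: 'c' x 1 (positions 3-3)
  Group 4: 'd' x 4 (positions 4-7)
Total groups: 4

4


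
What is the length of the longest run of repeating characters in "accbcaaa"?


Input: "accbcaaa"
Scanning for longest run:
  Position 1 ('c'): new char, reset run to 1
  Position 2 ('c'): continues run of 'c', length=2
  Position 3 ('b'): new char, reset run to 1
  Position 4 ('c'): new char, reset run to 1
  Position 5 ('a'): new char, reset run to 1
  Position 6 ('a'): continues run of 'a', length=2
  Position 7 ('a'): continues run of 'a', length=3
Longest run: 'a' with length 3

3


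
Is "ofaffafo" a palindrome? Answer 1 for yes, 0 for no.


Input: ofaffafo
Reversed: ofaffafo
  Compare pos 0 ('o') with pos 7 ('o'): match
  Compare pos 1 ('f') with pos 6 ('f'): match
  Compare pos 2 ('a') with pos 5 ('a'): match
  Compare pos 3 ('f') with pos 4 ('f'): match
Result: palindrome

1


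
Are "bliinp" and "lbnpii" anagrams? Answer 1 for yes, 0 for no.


Strings: "bliinp", "lbnpii"
Sorted first:  biilnp
Sorted second: biilnp
Sorted forms match => anagrams

1


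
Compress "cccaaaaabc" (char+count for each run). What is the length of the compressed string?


Input: cccaaaaabc
Runs:
  'c' x 3 => "c3"
  'a' x 5 => "a5"
  'b' x 1 => "b1"
  'c' x 1 => "c1"
Compressed: "c3a5b1c1"
Compressed length: 8

8


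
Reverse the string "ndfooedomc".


Input: ndfooedomc
Reading characters right to left:
  Position 9: 'c'
  Position 8: 'm'
  Position 7: 'o'
  Position 6: 'd'
  Position 5: 'e'
  Position 4: 'o'
  Position 3: 'o'
  Position 2: 'f'
  Position 1: 'd'
  Position 0: 'n'
Reversed: cmodeoofdn

cmodeoofdn


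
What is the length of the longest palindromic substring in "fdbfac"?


Input: "fdbfac"
Checking substrings for palindromes:
  No multi-char palindromic substrings found
Longest palindromic substring: "f" with length 1

1


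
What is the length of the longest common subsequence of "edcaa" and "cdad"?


LCS of "edcaa" and "cdad"
DP table:
           c    d    a    d
      0    0    0    0    0
  e   0    0    0    0    0
  d   0    0    1    1    1
  c   0    1    1    1    1
  a   0    1    1    2    2
  a   0    1    1    2    2
LCS length = dp[5][4] = 2

2


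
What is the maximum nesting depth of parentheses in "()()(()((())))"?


Input: "()()(()((())))"
Tracking depth:
  Position 0 '(': depth becomes 1
  Position 1 ')': depth becomes 0
  Position 2 '(': depth becomes 1
  Position 3 ')': depth becomes 0
  Position 4 '(': depth becomes 1
  Position 5 '(': depth becomes 2
  Position 6 ')': depth becomes 1
  Position 7 '(': depth becomes 2
  Position 8 '(': depth becomes 3
  Position 9 '(': depth becomes 4
  Position 10 ')': depth becomes 3
  Position 11 ')': depth becomes 2
  Position 12 ')': depth becomes 1
  Position 13 ')': depth becomes 0
Maximum depth reached: 4

4


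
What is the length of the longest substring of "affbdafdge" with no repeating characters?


Input: "affbdafdge"
Sliding window (track last position of each char):
  Position 0 ('a'): window [0,0] length 1 -- new best
  Position 1 ('f'): window [0,1] length 2 -- new best
  Position 2 ('f'): repeat (last at 1), move window start to 2
  Position 2 ('f'): window [2,2] length 1
  Position 3 ('b'): window [2,3] length 2
  Position 4 ('d'): window [2,4] length 3 -- new best
  Position 5 ('a'): window [2,5] length 4 -- new best
  Position 6 ('f'): repeat (last at 2), move window start to 3
  Position 6 ('f'): window [3,6] length 4
  Position 7 ('d'): repeat (last at 4), move window start to 5
  Position 7 ('d'): window [5,7] length 3
  Position 8 ('g'): window [5,8] length 4
  Position 9 ('e'): window [5,9] length 5 -- new best
Longest substring with no repeats: "afdge" with length 5

5


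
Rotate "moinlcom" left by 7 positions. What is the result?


Input: "moinlcom", rotate left by 7
First 7 characters: "moinlco"
Remaining characters: "m"
Concatenate remaining + first: "m" + "moinlco" = "mmoinlco"

mmoinlco


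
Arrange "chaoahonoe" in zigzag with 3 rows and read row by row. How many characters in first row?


Zigzag "chaoahonoe" into 3 rows:
Placing characters:
  'c' => row 0
  'h' => row 1
  'a' => row 2
  'o' => row 1
  'a' => row 0
  'h' => row 1
  'o' => row 2
  'n' => row 1
  'o' => row 0
  'e' => row 1
Rows:
  Row 0: "cao"
  Row 1: "hohne"
  Row 2: "ao"
First row length: 3

3


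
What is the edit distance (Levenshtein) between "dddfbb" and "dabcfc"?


Computing edit distance: "dddfbb" -> "dabcfc"
DP table:
           d    a    b    c    f    c
      0    1    2    3    4    5    6
  d   1    0    1    2    3    4    5
  d   2    1    1    2    3    4    5
  d   3    2    2    2    3    4    5
  f   4    3    3    3    3    3    4
  b   5    4    4    3    4    4    4
  b   6    5    5    4    4    5    5
Edit distance = dp[6][6] = 5

5


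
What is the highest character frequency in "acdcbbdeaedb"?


Input: acdcbbdeaedb
Character counts:
  'a': 2
  'b': 3
  'c': 2
  'd': 3
  'e': 2
Maximum frequency: 3

3


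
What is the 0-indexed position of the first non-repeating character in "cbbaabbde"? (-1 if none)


Input: cbbaabbde
Character frequencies:
  'a': 2
  'b': 4
  'c': 1
  'd': 1
  'e': 1
Scanning left to right for freq == 1:
  Position 0 ('c'): unique! => answer = 0

0


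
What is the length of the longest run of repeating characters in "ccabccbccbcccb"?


Input: "ccabccbccbcccb"
Scanning for longest run:
  Position 1 ('c'): continues run of 'c', length=2
  Position 2 ('a'): new char, reset run to 1
  Position 3 ('b'): new char, reset run to 1
  Position 4 ('c'): new char, reset run to 1
  Position 5 ('c'): continues run of 'c', length=2
  Position 6 ('b'): new char, reset run to 1
  Position 7 ('c'): new char, reset run to 1
  Position 8 ('c'): continues run of 'c', length=2
  Position 9 ('b'): new char, reset run to 1
  Position 10 ('c'): new char, reset run to 1
  Position 11 ('c'): continues run of 'c', length=2
  Position 12 ('c'): continues run of 'c', length=3
  Position 13 ('b'): new char, reset run to 1
Longest run: 'c' with length 3

3


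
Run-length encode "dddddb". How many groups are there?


Input: dddddb
Scanning for consecutive runs:
  Group 1: 'd' x 5 (positions 0-4)
  Group 2: 'b' x 1 (positions 5-5)
Total groups: 2

2


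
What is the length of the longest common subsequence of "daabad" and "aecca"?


LCS of "daabad" and "aecca"
DP table:
           a    e    c    c    a
      0    0    0    0    0    0
  d   0    0    0    0    0    0
  a   0    1    1    1    1    1
  a   0    1    1    1    1    2
  b   0    1    1    1    1    2
  a   0    1    1    1    1    2
  d   0    1    1    1    1    2
LCS length = dp[6][5] = 2

2
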